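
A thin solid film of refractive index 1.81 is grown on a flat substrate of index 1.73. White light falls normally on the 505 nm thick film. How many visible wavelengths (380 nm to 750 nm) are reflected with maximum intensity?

Top surface (1.0 → 1.81): reflection off a higher-index medium gives a half-wave phase shift.
Ray reflecting at the bottom interface goes from n = 1.81 toward n = 1.73: no phase shift.
The two reflections differ by half a wavelength.
With one net inversion, constructive interference in reflection requires 2 n t = (m + ½) λ.
λ = 2 n t / (m + ½) = 1828 / (m + ½) nm.
m=1: 1219 nm (IR); m=2: 731 nm (visible); m=3: 522 nm (visible); m=4: 406 nm (visible); m=5: 332 nm (UV).

3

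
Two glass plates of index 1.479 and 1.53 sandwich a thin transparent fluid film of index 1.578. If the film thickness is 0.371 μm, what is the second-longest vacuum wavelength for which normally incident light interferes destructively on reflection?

At the upper boundary (n = 1.479 to n = 1.578) the reflected ray undergoes a half-wave phase shift.
At the lower boundary (n = 1.578 to n = 1.53) the reflected ray undergoes no phase shift.
Exactly one π shift → a net half-wave offset.
So the condition for destructive reflection is 2 n t = m λ.
λ = 2 n t / m. The second-longest wavelength is m = 2: λ = 2 × 1.578 × 371 / 2.00 = 585 nm.

585 nm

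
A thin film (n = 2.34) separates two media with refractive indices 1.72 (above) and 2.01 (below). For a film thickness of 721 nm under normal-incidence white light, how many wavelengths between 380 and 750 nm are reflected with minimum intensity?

4

At the upper boundary (n = 1.72 to n = 2.34) the reflected ray undergoes a half-wave phase shift.
Bottom surface (2.34 → 2.01): reflection off a lower-index medium gives no phase shift.
The two reflections differ by half a wavelength.
For dark reflection here: 2 n t = m λ.
λ = 2 n t / m = 3374 / m nm.
m=4: 844 nm (IR); m=5: 675 nm (visible); m=6: 562 nm (visible); m=7: 482 nm (visible); m=8: 422 nm (visible); m=9: 375 nm (UV).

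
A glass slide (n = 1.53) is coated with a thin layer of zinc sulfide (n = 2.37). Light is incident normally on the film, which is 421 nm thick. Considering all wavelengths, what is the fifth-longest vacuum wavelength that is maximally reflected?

At the upper boundary (n = 1.0 to n = 2.37) the reflected ray undergoes a half-wave phase shift.
Ray reflecting at the bottom interface goes from n = 2.37 toward n = 1.53: no phase shift.
The two reflections differ by half a wavelength.
With one net inversion, constructive interference in reflection requires 2 n t = (m + ½) λ.
λ = 2 n t / (m + ½). The fifth-longest wavelength is m = 4: λ = 2 × 2.37 × 421 / 4.50 = 443 nm.

443 nm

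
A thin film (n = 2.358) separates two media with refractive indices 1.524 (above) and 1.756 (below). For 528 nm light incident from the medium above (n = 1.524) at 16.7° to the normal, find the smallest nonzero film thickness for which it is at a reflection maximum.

57.0 nm

Top surface (1.524 → 2.358): reflection off a higher-index medium gives a half-wave phase shift.
Bottom surface (2.358 → 1.756): reflection off a lower-index medium gives no phase shift.
The two reflections differ by half a wavelength.
So the condition for constructive reflection is 2 n t cos θ_r = (m + ½) λ.
Snell's law: 1.524 sin 16.7° = 2.358 sin θ_r → sin θ_r = 0.186, cos θ_r = 0.983.
Minimum at m = 0: t = λ / (4 n cos θ_r) = 528 / (4 × 2.358 × 0.983) = 57.0 nm.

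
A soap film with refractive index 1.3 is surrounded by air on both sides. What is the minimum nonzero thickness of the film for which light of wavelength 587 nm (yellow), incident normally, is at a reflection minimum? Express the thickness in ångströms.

Ray reflecting at the top interface goes from n = 1.0 toward n = 1.3: a half-wave phase shift.
At the lower boundary (n = 1.3 to n = 1.0) the reflected ray undergoes no phase shift.
Exactly one π shift → a net half-wave offset.
For minimum reflection here: 2 n t = m λ.
Minimum nonzero at m = 1: t = λ / (2 n) = 587 / (2 × 1.3) = 226 nm.

2258 Å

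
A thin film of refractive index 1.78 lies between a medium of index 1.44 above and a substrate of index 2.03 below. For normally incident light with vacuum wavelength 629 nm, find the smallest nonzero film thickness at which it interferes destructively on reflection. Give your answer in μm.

At the upper boundary (n = 1.44 to n = 1.78) the reflected ray undergoes a half-wave phase shift.
At the lower boundary (n = 1.78 to n = 2.03) the reflected ray undergoes a half-wave phase shift.
Zero or two π shifts → no net half-wave offset.
So the condition for destructive reflection is 2 n t = (m + ½) λ.
Minimum at m = 0: t = λ / (4 n) = 629 / (4 × 1.78) = 88.3 nm.

0.0883 μm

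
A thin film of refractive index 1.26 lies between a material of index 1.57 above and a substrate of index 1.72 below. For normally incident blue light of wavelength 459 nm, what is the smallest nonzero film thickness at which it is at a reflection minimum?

Ray reflecting at the top interface goes from n = 1.57 toward n = 1.26: no phase shift.
Bottom surface (1.26 → 1.72): reflection off a higher-index medium gives a half-wave phase shift.
The two reflections differ by half a wavelength.
So the condition for destructive reflection is 2 n t = m λ.
The smallest nonzero thickness corresponds to m = 1: t = m λ / (2 n) = 1.00 × 459 / (2 × 1.26) = 182 nm.

182 nm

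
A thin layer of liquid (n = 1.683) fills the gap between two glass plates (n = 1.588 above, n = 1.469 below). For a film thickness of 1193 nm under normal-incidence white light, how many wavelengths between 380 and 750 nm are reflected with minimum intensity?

At the upper boundary (n = 1.588 to n = 1.683) the reflected ray undergoes a half-wave phase shift.
Ray reflecting at the bottom interface goes from n = 1.683 toward n = 1.469: no phase shift.
Exactly one π shift → a net half-wave offset.
So the condition for destructive reflection is 2 n t = m λ.
λ = 2 n t / m = 4016 / m nm.
m=5: 803 nm (IR); m=6: 669 nm (visible); m=7: 574 nm (visible); m=8: 502 nm (visible); m=9: 446 nm (visible); m=10: 402 nm (visible); m=11: 365 nm (UV).

5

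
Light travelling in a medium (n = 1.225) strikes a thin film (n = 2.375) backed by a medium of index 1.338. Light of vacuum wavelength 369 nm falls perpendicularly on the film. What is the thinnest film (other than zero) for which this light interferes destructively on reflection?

77.7 nm

Top surface (1.225 → 2.375): reflection off a higher-index medium gives a half-wave phase shift.
At the lower boundary (n = 2.375 to n = 1.338) the reflected ray undergoes no phase shift.
Exactly one π shift → a net half-wave offset.
For weak reflection here: 2 n t = m λ.
Minimum nonzero at m = 1: t = λ / (2 n) = 369 / (2 × 2.375) = 77.7 nm.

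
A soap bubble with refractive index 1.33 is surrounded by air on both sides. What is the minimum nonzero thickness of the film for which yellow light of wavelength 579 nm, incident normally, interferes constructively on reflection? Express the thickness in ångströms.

1088 Å

At the upper boundary (n = 1.0 to n = 1.33) the reflected ray undergoes a half-wave phase shift.
Bottom surface (1.33 → 1.0): reflection off a lower-index medium gives no phase shift.
Net: one phase inversion between the two reflected rays.
So the condition for constructive reflection is 2 n t = (m + ½) λ.
Minimum at m = 0: t = λ / (4 n) = 579 / (4 × 1.33) = 109 nm.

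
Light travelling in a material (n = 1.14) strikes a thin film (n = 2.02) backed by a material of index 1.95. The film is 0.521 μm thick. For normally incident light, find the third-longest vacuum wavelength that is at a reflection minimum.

Ray reflecting at the top interface goes from n = 1.14 toward n = 2.02: a half-wave phase shift.
Bottom surface (2.02 → 1.95): reflection off a lower-index medium gives no phase shift.
Exactly one π shift → a net half-wave offset.
So the condition for destructive reflection is 2 n t = m λ.
λ = 2 n t / m. The third-longest wavelength is m = 3: λ = 2 × 2.02 × 521 / 3.00 = 702 nm.

702 nm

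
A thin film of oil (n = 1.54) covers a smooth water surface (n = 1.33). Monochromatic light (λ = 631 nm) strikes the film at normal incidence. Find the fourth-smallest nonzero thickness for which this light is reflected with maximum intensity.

Top surface (1.0 → 1.54): reflection off a higher-index medium gives a half-wave phase shift.
Ray reflecting at the bottom interface goes from n = 1.54 toward n = 1.33: no phase shift.
Exactly one π shift → a net half-wave offset.
For maximum reflection here: 2 n t = (m + ½) λ.
The fourth-smallest nonzero thickness corresponds to m = 3: t = (m + ½) λ / (2 n) = 3.50 × 631 / (2 × 1.54) = 717 nm.

717 nm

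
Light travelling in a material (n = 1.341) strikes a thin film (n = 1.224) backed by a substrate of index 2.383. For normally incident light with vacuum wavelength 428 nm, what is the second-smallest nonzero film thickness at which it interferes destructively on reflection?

Top surface (1.341 → 1.224): reflection off a lower-index medium gives no phase shift.
Ray reflecting at the bottom interface goes from n = 1.224 toward n = 2.383: a half-wave phase shift.
Exactly one π shift → a net half-wave offset.
So the condition for destructive reflection is 2 n t = m λ.
The second-smallest nonzero thickness corresponds to m = 2: t = m λ / (2 n) = 2.00 × 428 / (2 × 1.224) = 350 nm.

350 nm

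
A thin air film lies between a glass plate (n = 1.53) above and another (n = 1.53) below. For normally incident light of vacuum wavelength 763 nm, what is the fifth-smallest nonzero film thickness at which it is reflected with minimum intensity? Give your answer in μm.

1.91 μm

At the upper boundary (n = 1.53 to n = 1.0) the reflected ray undergoes no phase shift.
Bottom surface (1.0 → 1.53): reflection off a higher-index medium gives a half-wave phase shift.
The two reflections differ by half a wavelength.
For weak reflection here: 2 n t = m λ.
The fifth-smallest nonzero thickness corresponds to m = 5: t = m λ / (2 n) = 5.00 × 763 / (2 × 1.0) = 1908 nm.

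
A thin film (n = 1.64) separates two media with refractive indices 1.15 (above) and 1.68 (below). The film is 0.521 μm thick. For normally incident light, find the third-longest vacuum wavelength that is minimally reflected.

684 nm

At the upper boundary (n = 1.15 to n = 1.64) the reflected ray undergoes a half-wave phase shift.
Bottom surface (1.64 → 1.68): reflection off a higher-index medium gives a half-wave phase shift.
Zero or two π shifts → no net half-wave offset.
So the condition for destructive reflection is 2 n t = (m + ½) λ.
λ = 2 n t / (m + ½). The third-longest wavelength is m = 2: λ = 2 × 1.64 × 521 / 2.50 = 684 nm.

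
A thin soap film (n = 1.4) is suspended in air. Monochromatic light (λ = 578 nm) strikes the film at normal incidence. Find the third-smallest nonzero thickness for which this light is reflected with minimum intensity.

Top surface (1.0 → 1.4): reflection off a higher-index medium gives a half-wave phase shift.
Ray reflecting at the bottom interface goes from n = 1.4 toward n = 1.0: no phase shift.
Exactly one π shift → a net half-wave offset.
With one net inversion, destructive interference in reflection requires 2 n t = m λ.
The third-smallest nonzero thickness corresponds to m = 3: t = m λ / (2 n) = 3.00 × 578 / (2 × 1.4) = 619 nm.

619 nm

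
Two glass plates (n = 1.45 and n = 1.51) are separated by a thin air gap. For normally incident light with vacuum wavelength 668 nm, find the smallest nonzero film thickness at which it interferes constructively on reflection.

Top surface (1.45 → 1.0): reflection off a lower-index medium gives no phase shift.
Ray reflecting at the bottom interface goes from n = 1.0 toward n = 1.51: a half-wave phase shift.
The two reflections differ by half a wavelength.
For strong reflection here: 2 n t = (m + ½) λ.
Minimum at m = 0: t = λ / (4 n) = 668 / (4 × 1.0) = 167 nm.

167 nm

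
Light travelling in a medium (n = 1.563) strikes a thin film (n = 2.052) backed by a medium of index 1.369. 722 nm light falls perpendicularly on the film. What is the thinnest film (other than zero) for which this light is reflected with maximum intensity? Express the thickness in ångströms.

880 Å

Ray reflecting at the top interface goes from n = 1.563 toward n = 2.052: a half-wave phase shift.
Ray reflecting at the bottom interface goes from n = 2.052 toward n = 1.369: no phase shift.
Net: one phase inversion between the two reflected rays.
For strong reflection here: 2 n t = (m + ½) λ.
Minimum at m = 0: t = λ / (4 n) = 722 / (4 × 2.052) = 88.0 nm.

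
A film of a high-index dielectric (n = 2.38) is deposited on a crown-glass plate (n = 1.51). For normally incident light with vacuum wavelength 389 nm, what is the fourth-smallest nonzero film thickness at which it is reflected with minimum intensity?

327 nm

Ray reflecting at the top interface goes from n = 1.0 toward n = 2.38: a half-wave phase shift.
Ray reflecting at the bottom interface goes from n = 2.38 toward n = 1.51: no phase shift.
Net: one phase inversion between the two reflected rays.
So the condition for destructive reflection is 2 n t = m λ.
The fourth-smallest nonzero thickness corresponds to m = 4: t = m λ / (2 n) = 4.00 × 389 / (2 × 2.38) = 327 nm.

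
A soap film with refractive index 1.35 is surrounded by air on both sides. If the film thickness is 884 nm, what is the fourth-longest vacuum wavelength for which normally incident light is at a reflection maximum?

Top surface (1.0 → 1.35): reflection off a higher-index medium gives a half-wave phase shift.
At the lower boundary (n = 1.35 to n = 1.0) the reflected ray undergoes no phase shift.
The two reflections differ by half a wavelength.
With one net inversion, constructive interference in reflection requires 2 n t = (m + ½) λ.
λ = 2 n t / (m + ½). The fourth-longest wavelength is m = 3: λ = 2 × 1.35 × 884 / 3.50 = 682 nm.

682 nm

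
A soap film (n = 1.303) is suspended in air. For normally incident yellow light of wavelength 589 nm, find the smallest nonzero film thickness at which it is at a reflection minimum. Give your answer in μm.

Ray reflecting at the top interface goes from n = 1.0 toward n = 1.303: a half-wave phase shift.
Ray reflecting at the bottom interface goes from n = 1.303 toward n = 1.0: no phase shift.
Exactly one π shift → a net half-wave offset.
So the condition for destructive reflection is 2 n t = m λ.
Minimum nonzero at m = 1: t = λ / (2 n) = 589 / (2 × 1.303) = 226 nm.

0.226 μm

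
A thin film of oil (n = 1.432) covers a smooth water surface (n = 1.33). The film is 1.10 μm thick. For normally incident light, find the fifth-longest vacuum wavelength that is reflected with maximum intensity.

700 nm

Ray reflecting at the top interface goes from n = 1.0 toward n = 1.432: a half-wave phase shift.
At the lower boundary (n = 1.432 to n = 1.33) the reflected ray undergoes no phase shift.
Exactly one π shift → a net half-wave offset.
For maximum reflection here: 2 n t = (m + ½) λ.
λ = 2 n t / (m + ½). The fifth-longest wavelength is m = 4: λ = 2 × 1.432 × 1100 / 4.50 = 700 nm.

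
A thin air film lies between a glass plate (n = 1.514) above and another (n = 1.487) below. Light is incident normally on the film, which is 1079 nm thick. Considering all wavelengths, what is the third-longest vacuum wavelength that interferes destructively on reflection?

719 nm

At the upper boundary (n = 1.514 to n = 1.0) the reflected ray undergoes no phase shift.
Ray reflecting at the bottom interface goes from n = 1.0 toward n = 1.487: a half-wave phase shift.
The two reflections differ by half a wavelength.
For dark reflection here: 2 n t = m λ.
λ = 2 n t / m. The third-longest wavelength is m = 3: λ = 2 × 1.0 × 1079 / 3.00 = 719 nm.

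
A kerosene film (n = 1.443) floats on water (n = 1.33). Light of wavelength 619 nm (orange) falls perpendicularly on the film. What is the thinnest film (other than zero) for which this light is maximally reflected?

107 nm

Ray reflecting at the top interface goes from n = 1.0 toward n = 1.443: a half-wave phase shift.
Ray reflecting at the bottom interface goes from n = 1.443 toward n = 1.33: no phase shift.
The two reflections differ by half a wavelength.
So the condition for constructive reflection is 2 n t = (m + ½) λ.
Minimum at m = 0: t = λ / (4 n) = 619 / (4 × 1.443) = 107 nm.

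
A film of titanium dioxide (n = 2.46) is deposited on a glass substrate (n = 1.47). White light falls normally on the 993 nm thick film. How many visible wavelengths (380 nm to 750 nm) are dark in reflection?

At the upper boundary (n = 1.0 to n = 2.46) the reflected ray undergoes a half-wave phase shift.
Bottom surface (2.46 → 1.47): reflection off a lower-index medium gives no phase shift.
The two reflections differ by half a wavelength.
So the condition for destructive reflection is 2 n t = m λ.
λ = 2 n t / m = 4886 / m nm.
m=6: 814 nm (IR); m=7: 698 nm (visible); m=8: 611 nm (visible); m=9: 543 nm (visible); m=10: 489 nm (visible); m=11: 444 nm (visible); m=12: 407 nm (visible); m=13: 376 nm (UV).

6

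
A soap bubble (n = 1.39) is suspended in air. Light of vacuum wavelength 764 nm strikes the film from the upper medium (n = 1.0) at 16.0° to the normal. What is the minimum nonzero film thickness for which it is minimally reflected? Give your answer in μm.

0.280 μm

Ray reflecting at the top interface goes from n = 1.0 toward n = 1.39: a half-wave phase shift.
Bottom surface (1.39 → 1.0): reflection off a lower-index medium gives no phase shift.
The two reflections differ by half a wavelength.
So the condition for destructive reflection is 2 n t cos θ_r = m λ.
Snell's law: 1.0 sin 16.0° = 1.39 sin θ_r → sin θ_r = 0.198, cos θ_r = 0.980.
Minimum nonzero at m = 1: t = λ / (2 n cos θ_r) = 764 / (2 × 1.39 × 0.980) = 280 nm.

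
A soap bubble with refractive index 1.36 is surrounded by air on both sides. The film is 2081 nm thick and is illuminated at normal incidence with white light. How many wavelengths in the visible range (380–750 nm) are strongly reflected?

7

At the upper boundary (n = 1.0 to n = 1.36) the reflected ray undergoes a half-wave phase shift.
At the lower boundary (n = 1.36 to n = 1.0) the reflected ray undergoes no phase shift.
Net: one phase inversion between the two reflected rays.
So the condition for constructive reflection is 2 n t = (m + ½) λ.
λ = 2 n t / (m + ½) = 5660 / (m + ½) nm.
m=7: 755 nm (IR); m=8: 666 nm (visible); m=9: 596 nm (visible); m=10: 539 nm (visible); m=11: 492 nm (visible); m=12: 453 nm (visible); m=13: 419 nm (visible); m=14: 390 nm (visible); m=15: 365 nm (UV).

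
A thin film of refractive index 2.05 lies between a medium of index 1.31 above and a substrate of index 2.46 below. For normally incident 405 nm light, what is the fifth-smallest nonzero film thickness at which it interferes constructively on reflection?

At the upper boundary (n = 1.31 to n = 2.05) the reflected ray undergoes a half-wave phase shift.
At the lower boundary (n = 2.05 to n = 2.46) the reflected ray undergoes a half-wave phase shift.
Net: no relative phase inversion (both shifts match).
So the condition for constructive reflection is 2 n t = m λ.
The fifth-smallest nonzero thickness corresponds to m = 5: t = m λ / (2 n) = 5.00 × 405 / (2 × 2.05) = 494 nm.

494 nm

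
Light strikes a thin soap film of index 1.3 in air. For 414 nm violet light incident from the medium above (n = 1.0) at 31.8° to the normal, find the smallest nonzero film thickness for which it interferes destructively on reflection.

174 nm

At the upper boundary (n = 1.0 to n = 1.3) the reflected ray undergoes a half-wave phase shift.
Bottom surface (1.3 → 1.0): reflection off a lower-index medium gives no phase shift.
Net: one phase inversion between the two reflected rays.
With one net inversion, destructive interference in reflection requires 2 n t cos θ_r = m λ.
Snell's law: 1.0 sin 31.8° = 1.3 sin θ_r → sin θ_r = 0.405, cos θ_r = 0.914.
Minimum nonzero at m = 1: t = λ / (2 n cos θ_r) = 414 / (2 × 1.3 × 0.914) = 174 nm.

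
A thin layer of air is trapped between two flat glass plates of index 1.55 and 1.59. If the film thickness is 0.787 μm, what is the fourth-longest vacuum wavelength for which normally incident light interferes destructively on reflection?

Ray reflecting at the top interface goes from n = 1.55 toward n = 1.0: no phase shift.
At the lower boundary (n = 1.0 to n = 1.59) the reflected ray undergoes a half-wave phase shift.
Net: one phase inversion between the two reflected rays.
For minimum reflection here: 2 n t = m λ.
λ = 2 n t / m. The fourth-longest wavelength is m = 4: λ = 2 × 1.0 × 787 / 4.00 = 394 nm.

394 nm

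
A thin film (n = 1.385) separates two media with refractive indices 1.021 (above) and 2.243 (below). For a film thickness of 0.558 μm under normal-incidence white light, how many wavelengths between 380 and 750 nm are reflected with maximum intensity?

2

At the upper boundary (n = 1.021 to n = 1.385) the reflected ray undergoes a half-wave phase shift.
Ray reflecting at the bottom interface goes from n = 1.385 toward n = 2.243: a half-wave phase shift.
The two reflections carry the same phase change, so no net offset.
For maximum reflection here: 2 n t = m λ.
λ = 2 n t / m = 1546 / m nm.
m=2: 773 nm (IR); m=3: 515 nm (visible); m=4: 386 nm (visible); m=5: 309 nm (UV).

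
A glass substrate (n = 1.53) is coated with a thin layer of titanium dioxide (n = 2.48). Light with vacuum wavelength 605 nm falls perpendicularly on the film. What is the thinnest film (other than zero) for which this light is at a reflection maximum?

61.0 nm

At the upper boundary (n = 1.0 to n = 2.48) the reflected ray undergoes a half-wave phase shift.
Bottom surface (2.48 → 1.53): reflection off a lower-index medium gives no phase shift.
Net: one phase inversion between the two reflected rays.
For maximum reflection here: 2 n t = (m + ½) λ.
Minimum at m = 0: t = λ / (4 n) = 605 / (4 × 2.48) = 61.0 nm.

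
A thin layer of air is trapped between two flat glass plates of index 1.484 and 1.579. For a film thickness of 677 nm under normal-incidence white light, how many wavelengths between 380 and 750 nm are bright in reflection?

Top surface (1.484 → 1.0): reflection off a lower-index medium gives no phase shift.
Ray reflecting at the bottom interface goes from n = 1.0 toward n = 1.579: a half-wave phase shift.
The two reflections differ by half a wavelength.
With one net inversion, constructive interference in reflection requires 2 n t = (m + ½) λ.
λ = 2 n t / (m + ½) = 1354 / (m + ½) nm.
m=1: 903 nm (IR); m=2: 542 nm (visible); m=3: 387 nm (visible); m=4: 301 nm (UV).

2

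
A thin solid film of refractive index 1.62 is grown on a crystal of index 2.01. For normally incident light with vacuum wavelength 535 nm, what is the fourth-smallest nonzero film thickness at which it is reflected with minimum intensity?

578 nm

Top surface (1.0 → 1.62): reflection off a higher-index medium gives a half-wave phase shift.
At the lower boundary (n = 1.62 to n = 2.01) the reflected ray undergoes a half-wave phase shift.
Zero or two π shifts → no net half-wave offset.
With no net inversion, destructive interference in reflection requires 2 n t = (m + ½) λ.
The fourth-smallest nonzero thickness corresponds to m = 3: t = (m + ½) λ / (2 n) = 3.50 × 535 / (2 × 1.62) = 578 nm.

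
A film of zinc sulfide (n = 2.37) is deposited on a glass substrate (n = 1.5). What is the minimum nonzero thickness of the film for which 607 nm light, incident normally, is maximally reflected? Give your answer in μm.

0.0640 μm

Ray reflecting at the top interface goes from n = 1.0 toward n = 2.37: a half-wave phase shift.
Bottom surface (2.37 → 1.5): reflection off a lower-index medium gives no phase shift.
Exactly one π shift → a net half-wave offset.
For strong reflection here: 2 n t = (m + ½) λ.
Minimum at m = 0: t = λ / (4 n) = 607 / (4 × 2.37) = 64.0 nm.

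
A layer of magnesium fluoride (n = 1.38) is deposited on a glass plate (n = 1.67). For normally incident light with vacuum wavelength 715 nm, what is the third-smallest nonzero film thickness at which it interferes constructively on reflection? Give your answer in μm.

0.777 μm

At the upper boundary (n = 1.0 to n = 1.38) the reflected ray undergoes a half-wave phase shift.
At the lower boundary (n = 1.38 to n = 1.67) the reflected ray undergoes a half-wave phase shift.
Zero or two π shifts → no net half-wave offset.
So the condition for constructive reflection is 2 n t = m λ.
The third-smallest nonzero thickness corresponds to m = 3: t = m λ / (2 n) = 3.00 × 715 / (2 × 1.38) = 777 nm.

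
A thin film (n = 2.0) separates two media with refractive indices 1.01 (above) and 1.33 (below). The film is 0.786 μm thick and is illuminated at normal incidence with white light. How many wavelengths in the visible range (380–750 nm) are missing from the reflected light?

Ray reflecting at the top interface goes from n = 1.01 toward n = 2.0: a half-wave phase shift.
Ray reflecting at the bottom interface goes from n = 2.0 toward n = 1.33: no phase shift.
Net: one phase inversion between the two reflected rays.
With one net inversion, destructive interference in reflection requires 2 n t = m λ.
λ = 2 n t / m = 3144 / m nm.
m=4: 786 nm (IR); m=5: 629 nm (visible); m=6: 524 nm (visible); m=7: 449 nm (visible); m=8: 393 nm (visible); m=9: 349 nm (UV).

4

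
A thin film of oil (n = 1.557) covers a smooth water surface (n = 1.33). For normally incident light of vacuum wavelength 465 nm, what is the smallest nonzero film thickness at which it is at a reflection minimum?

Top surface (1.0 → 1.557): reflection off a higher-index medium gives a half-wave phase shift.
At the lower boundary (n = 1.557 to n = 1.33) the reflected ray undergoes no phase shift.
The two reflections differ by half a wavelength.
With one net inversion, destructive interference in reflection requires 2 n t = m λ.
The smallest nonzero thickness corresponds to m = 1: t = m λ / (2 n) = 1.00 × 465 / (2 × 1.557) = 149 nm.

149 nm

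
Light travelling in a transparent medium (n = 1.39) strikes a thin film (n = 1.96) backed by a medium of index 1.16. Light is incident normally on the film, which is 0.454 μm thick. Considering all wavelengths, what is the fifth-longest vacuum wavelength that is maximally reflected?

Top surface (1.39 → 1.96): reflection off a higher-index medium gives a half-wave phase shift.
At the lower boundary (n = 1.96 to n = 1.16) the reflected ray undergoes no phase shift.
Exactly one π shift → a net half-wave offset.
For bright reflection here: 2 n t = (m + ½) λ.
λ = 2 n t / (m + ½). The fifth-longest wavelength is m = 4: λ = 2 × 1.96 × 454 / 4.50 = 395 nm.

395 nm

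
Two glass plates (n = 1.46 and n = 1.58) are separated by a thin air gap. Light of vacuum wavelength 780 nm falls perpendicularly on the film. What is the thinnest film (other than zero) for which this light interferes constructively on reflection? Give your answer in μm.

Ray reflecting at the top interface goes from n = 1.46 toward n = 1.0: no phase shift.
Bottom surface (1.0 → 1.58): reflection off a higher-index medium gives a half-wave phase shift.
Net: one phase inversion between the two reflected rays.
So the condition for constructive reflection is 2 n t = (m + ½) λ.
Minimum at m = 0: t = λ / (4 n) = 780 / (4 × 1.0) = 195 nm.

0.195 μm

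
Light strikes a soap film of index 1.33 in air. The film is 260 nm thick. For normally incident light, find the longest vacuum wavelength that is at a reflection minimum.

692 nm

Top surface (1.0 → 1.33): reflection off a higher-index medium gives a half-wave phase shift.
Bottom surface (1.33 → 1.0): reflection off a lower-index medium gives no phase shift.
Exactly one π shift → a net half-wave offset.
So the condition for destructive reflection is 2 n t = m λ.
λ = 2 n t / m. The longest wavelength is m = 1: λ = 2 × 1.33 × 260 / 1.00 = 692 nm.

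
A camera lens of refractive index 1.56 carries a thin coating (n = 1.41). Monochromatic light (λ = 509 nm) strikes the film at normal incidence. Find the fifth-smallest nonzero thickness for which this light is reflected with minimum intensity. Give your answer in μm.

Top surface (1.0 → 1.41): reflection off a higher-index medium gives a half-wave phase shift.
Bottom surface (1.41 → 1.56): reflection off a higher-index medium gives a half-wave phase shift.
The two reflections carry the same phase change, so no net offset.
So the condition for destructive reflection is 2 n t = (m + ½) λ.
The fifth-smallest nonzero thickness corresponds to m = 4: t = (m + ½) λ / (2 n) = 4.50 × 509 / (2 × 1.41) = 812 nm.

0.812 μm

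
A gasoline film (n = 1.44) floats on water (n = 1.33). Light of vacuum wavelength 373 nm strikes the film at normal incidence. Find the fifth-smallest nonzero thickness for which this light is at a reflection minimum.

At the upper boundary (n = 1.0 to n = 1.44) the reflected ray undergoes a half-wave phase shift.
Ray reflecting at the bottom interface goes from n = 1.44 toward n = 1.33: no phase shift.
Net: one phase inversion between the two reflected rays.
So the condition for destructive reflection is 2 n t = m λ.
The fifth-smallest nonzero thickness corresponds to m = 5: t = m λ / (2 n) = 5.00 × 373 / (2 × 1.44) = 648 nm.

648 nm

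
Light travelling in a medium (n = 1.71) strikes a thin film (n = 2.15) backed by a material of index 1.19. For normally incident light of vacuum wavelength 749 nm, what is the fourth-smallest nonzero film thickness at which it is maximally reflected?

Ray reflecting at the top interface goes from n = 1.71 toward n = 2.15: a half-wave phase shift.
Bottom surface (2.15 → 1.19): reflection off a lower-index medium gives no phase shift.
Exactly one π shift → a net half-wave offset.
With one net inversion, constructive interference in reflection requires 2 n t = (m + ½) λ.
The fourth-smallest nonzero thickness corresponds to m = 3: t = (m + ½) λ / (2 n) = 3.50 × 749 / (2 × 2.15) = 610 nm.

610 nm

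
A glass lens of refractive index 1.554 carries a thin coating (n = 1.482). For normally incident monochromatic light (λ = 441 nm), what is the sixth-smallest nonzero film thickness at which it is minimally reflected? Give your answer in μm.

Ray reflecting at the top interface goes from n = 1.0 toward n = 1.482: a half-wave phase shift.
Bottom surface (1.482 → 1.554): reflection off a higher-index medium gives a half-wave phase shift.
Zero or two π shifts → no net half-wave offset.
For minimum reflection here: 2 n t = (m + ½) λ.
The sixth-smallest nonzero thickness corresponds to m = 5: t = (m + ½) λ / (2 n) = 5.50 × 441 / (2 × 1.482) = 818 nm.

0.818 μm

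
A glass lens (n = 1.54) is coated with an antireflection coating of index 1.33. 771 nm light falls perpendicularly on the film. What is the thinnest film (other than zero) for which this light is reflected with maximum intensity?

290 nm

Top surface (1.0 → 1.33): reflection off a higher-index medium gives a half-wave phase shift.
Ray reflecting at the bottom interface goes from n = 1.33 toward n = 1.54: a half-wave phase shift.
Net: no relative phase inversion (both shifts match).
With no net inversion, constructive interference in reflection requires 2 n t = m λ.
Minimum nonzero at m = 1: t = λ / (2 n) = 771 / (2 × 1.33) = 290 nm.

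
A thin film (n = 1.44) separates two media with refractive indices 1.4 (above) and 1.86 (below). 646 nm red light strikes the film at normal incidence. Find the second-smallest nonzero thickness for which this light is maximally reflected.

Ray reflecting at the top interface goes from n = 1.4 toward n = 1.44: a half-wave phase shift.
Bottom surface (1.44 → 1.86): reflection off a higher-index medium gives a half-wave phase shift.
Net: no relative phase inversion (both shifts match).
So the condition for constructive reflection is 2 n t = m λ.
The second-smallest nonzero thickness corresponds to m = 2: t = m λ / (2 n) = 2.00 × 646 / (2 × 1.44) = 449 nm.

449 nm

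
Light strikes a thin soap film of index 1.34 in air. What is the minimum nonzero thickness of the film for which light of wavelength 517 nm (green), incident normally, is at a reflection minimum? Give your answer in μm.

0.193 μm

At the upper boundary (n = 1.0 to n = 1.34) the reflected ray undergoes a half-wave phase shift.
At the lower boundary (n = 1.34 to n = 1.0) the reflected ray undergoes no phase shift.
Exactly one π shift → a net half-wave offset.
With one net inversion, destructive interference in reflection requires 2 n t = m λ.
Minimum nonzero at m = 1: t = λ / (2 n) = 517 / (2 × 1.34) = 193 nm.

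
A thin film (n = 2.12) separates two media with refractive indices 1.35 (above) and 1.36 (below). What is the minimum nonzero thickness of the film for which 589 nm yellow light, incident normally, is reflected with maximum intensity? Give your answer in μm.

At the upper boundary (n = 1.35 to n = 2.12) the reflected ray undergoes a half-wave phase shift.
Bottom surface (2.12 → 1.36): reflection off a lower-index medium gives no phase shift.
The two reflections differ by half a wavelength.
With one net inversion, constructive interference in reflection requires 2 n t = (m + ½) λ.
Minimum at m = 0: t = λ / (4 n) = 589 / (4 × 2.12) = 69.5 nm.

0.0695 μm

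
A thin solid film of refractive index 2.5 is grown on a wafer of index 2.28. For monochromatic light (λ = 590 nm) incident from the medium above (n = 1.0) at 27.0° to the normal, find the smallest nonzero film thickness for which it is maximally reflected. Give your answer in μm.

0.0600 μm

Top surface (1.0 → 2.5): reflection off a higher-index medium gives a half-wave phase shift.
Ray reflecting at the bottom interface goes from n = 2.5 toward n = 2.28: no phase shift.
Net: one phase inversion between the two reflected rays.
So the condition for constructive reflection is 2 n t cos θ_r = (m + ½) λ.
Snell's law: 1.0 sin 27.0° = 2.5 sin θ_r → sin θ_r = 0.182, cos θ_r = 0.983.
Minimum at m = 0: t = λ / (4 n cos θ_r) = 590 / (4 × 2.5 × 0.983) = 60.0 nm.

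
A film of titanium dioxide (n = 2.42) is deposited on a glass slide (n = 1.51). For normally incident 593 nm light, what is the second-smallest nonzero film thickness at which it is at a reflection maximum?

At the upper boundary (n = 1.0 to n = 2.42) the reflected ray undergoes a half-wave phase shift.
At the lower boundary (n = 2.42 to n = 1.51) the reflected ray undergoes no phase shift.
Exactly one π shift → a net half-wave offset.
With one net inversion, constructive interference in reflection requires 2 n t = (m + ½) λ.
The second-smallest nonzero thickness corresponds to m = 1: t = (m + ½) λ / (2 n) = 1.50 × 593 / (2 × 2.42) = 184 nm.

184 nm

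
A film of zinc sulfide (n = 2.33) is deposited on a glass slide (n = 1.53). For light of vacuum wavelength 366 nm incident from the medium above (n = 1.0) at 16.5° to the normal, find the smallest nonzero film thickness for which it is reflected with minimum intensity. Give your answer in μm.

0.0791 μm

Top surface (1.0 → 2.33): reflection off a higher-index medium gives a half-wave phase shift.
At the lower boundary (n = 2.33 to n = 1.53) the reflected ray undergoes no phase shift.
Exactly one π shift → a net half-wave offset.
So the condition for destructive reflection is 2 n t cos θ_r = m λ.
Snell's law: 1.0 sin 16.5° = 2.33 sin θ_r → sin θ_r = 0.122, cos θ_r = 0.993.
Minimum nonzero at m = 1: t = λ / (2 n cos θ_r) = 366 / (2 × 2.33 × 0.993) = 79.1 nm.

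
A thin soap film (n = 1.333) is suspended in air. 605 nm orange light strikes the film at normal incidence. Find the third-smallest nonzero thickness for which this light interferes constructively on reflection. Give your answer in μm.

Ray reflecting at the top interface goes from n = 1.0 toward n = 1.333: a half-wave phase shift.
At the lower boundary (n = 1.333 to n = 1.0) the reflected ray undergoes no phase shift.
The two reflections differ by half a wavelength.
For strong reflection here: 2 n t = (m + ½) λ.
The third-smallest nonzero thickness corresponds to m = 2: t = (m + ½) λ / (2 n) = 2.50 × 605 / (2 × 1.333) = 567 nm.

0.567 μm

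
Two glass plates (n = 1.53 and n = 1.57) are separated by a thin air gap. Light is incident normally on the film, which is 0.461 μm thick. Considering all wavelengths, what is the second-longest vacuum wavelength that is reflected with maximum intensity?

At the upper boundary (n = 1.53 to n = 1.0) the reflected ray undergoes no phase shift.
Bottom surface (1.0 → 1.57): reflection off a higher-index medium gives a half-wave phase shift.
Exactly one π shift → a net half-wave offset.
With one net inversion, constructive interference in reflection requires 2 n t = (m + ½) λ.
λ = 2 n t / (m + ½). The second-longest wavelength is m = 1: λ = 2 × 1.0 × 461 / 1.50 = 615 nm.

615 nm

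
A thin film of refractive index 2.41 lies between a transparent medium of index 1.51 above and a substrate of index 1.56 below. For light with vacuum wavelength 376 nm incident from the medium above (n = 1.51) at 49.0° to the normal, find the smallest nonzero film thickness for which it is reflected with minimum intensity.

Ray reflecting at the top interface goes from n = 1.51 toward n = 2.41: a half-wave phase shift.
At the lower boundary (n = 2.41 to n = 1.56) the reflected ray undergoes no phase shift.
Exactly one π shift → a net half-wave offset.
For minimum reflection here: 2 n t cos θ_r = m λ.
Snell's law: 1.51 sin 49.0° = 2.41 sin θ_r → sin θ_r = 0.473, cos θ_r = 0.881.
Minimum nonzero at m = 1: t = λ / (2 n cos θ_r) = 376 / (2 × 2.41 × 0.881) = 88.5 nm.

88.5 nm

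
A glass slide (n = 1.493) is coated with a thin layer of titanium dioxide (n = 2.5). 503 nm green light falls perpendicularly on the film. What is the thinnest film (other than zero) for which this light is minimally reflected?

At the upper boundary (n = 1.0 to n = 2.5) the reflected ray undergoes a half-wave phase shift.
Bottom surface (2.5 → 1.493): reflection off a lower-index medium gives no phase shift.
Exactly one π shift → a net half-wave offset.
For weak reflection here: 2 n t = m λ.
Minimum nonzero at m = 1: t = λ / (2 n) = 503 / (2 × 2.5) = 101 nm.

101 nm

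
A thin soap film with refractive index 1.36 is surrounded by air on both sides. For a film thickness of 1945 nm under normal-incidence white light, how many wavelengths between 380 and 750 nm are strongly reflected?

Ray reflecting at the top interface goes from n = 1.0 toward n = 1.36: a half-wave phase shift.
Bottom surface (1.36 → 1.0): reflection off a lower-index medium gives no phase shift.
The two reflections differ by half a wavelength.
So the condition for constructive reflection is 2 n t = (m + ½) λ.
λ = 2 n t / (m + ½) = 5290 / (m + ½) nm.
m=6: 814 nm (IR); m=7: 705 nm (visible); m=8: 622 nm (visible); m=9: 557 nm (visible); m=10: 504 nm (visible); m=11: 460 nm (visible); m=12: 423 nm (visible); m=13: 392 nm (visible); m=14: 365 nm (UV).

7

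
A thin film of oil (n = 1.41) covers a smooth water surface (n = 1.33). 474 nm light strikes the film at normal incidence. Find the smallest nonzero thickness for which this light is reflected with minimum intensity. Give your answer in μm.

0.168 μm

Ray reflecting at the top interface goes from n = 1.0 toward n = 1.41: a half-wave phase shift.
At the lower boundary (n = 1.41 to n = 1.33) the reflected ray undergoes no phase shift.
Net: one phase inversion between the two reflected rays.
With one net inversion, destructive interference in reflection requires 2 n t = m λ.
The smallest nonzero thickness corresponds to m = 1: t = m λ / (2 n) = 1.00 × 474 / (2 × 1.41) = 168 nm.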